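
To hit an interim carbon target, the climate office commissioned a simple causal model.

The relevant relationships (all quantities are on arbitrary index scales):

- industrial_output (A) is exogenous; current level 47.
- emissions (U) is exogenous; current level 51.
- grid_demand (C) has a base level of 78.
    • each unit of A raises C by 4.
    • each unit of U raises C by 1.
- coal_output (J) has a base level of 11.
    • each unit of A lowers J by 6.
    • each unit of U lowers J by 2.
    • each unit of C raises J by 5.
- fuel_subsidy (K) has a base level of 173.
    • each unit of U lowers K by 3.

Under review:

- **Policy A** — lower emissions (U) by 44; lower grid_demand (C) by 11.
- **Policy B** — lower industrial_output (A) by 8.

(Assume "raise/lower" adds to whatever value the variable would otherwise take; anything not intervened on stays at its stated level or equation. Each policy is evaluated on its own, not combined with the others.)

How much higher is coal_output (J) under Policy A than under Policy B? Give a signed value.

-75

Policy A (U − 44, C − 11):
  A = 47
  U = 51 − 44 = 7
  C = 78 + 4·47 + 7 (−11 from intervention) = 262
  J = 11 − 6·47 − 2·7 + 5·262 = 1025
Policy B (A − 8):
  A = 47 − 8 = 39
  U = 51
  C = 78 + 4·39 + 51 = 285
  J = 11 − 6·39 − 2·51 + 5·285 = 1100
J: 1025 − 1100 = -75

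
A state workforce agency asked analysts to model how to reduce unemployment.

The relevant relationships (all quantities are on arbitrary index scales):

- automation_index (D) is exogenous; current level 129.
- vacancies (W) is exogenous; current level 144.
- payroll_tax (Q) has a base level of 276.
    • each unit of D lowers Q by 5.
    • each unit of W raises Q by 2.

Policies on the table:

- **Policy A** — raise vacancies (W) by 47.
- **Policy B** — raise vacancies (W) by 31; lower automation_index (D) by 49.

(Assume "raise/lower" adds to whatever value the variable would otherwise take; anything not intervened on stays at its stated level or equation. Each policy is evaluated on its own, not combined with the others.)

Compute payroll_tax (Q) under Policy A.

13

Policy A (W + 47):
  D = 129
  W = 144 + 47 = 191
  Q = 276 − 5·129 + 2·191 = 13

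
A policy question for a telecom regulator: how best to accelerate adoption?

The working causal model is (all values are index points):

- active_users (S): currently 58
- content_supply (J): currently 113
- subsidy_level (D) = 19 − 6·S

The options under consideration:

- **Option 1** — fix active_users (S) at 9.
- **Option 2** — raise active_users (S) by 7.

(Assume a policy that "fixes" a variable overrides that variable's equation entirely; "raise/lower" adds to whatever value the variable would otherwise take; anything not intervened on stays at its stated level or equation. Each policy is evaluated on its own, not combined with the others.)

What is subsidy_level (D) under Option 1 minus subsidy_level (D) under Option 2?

Option 1 (S := 9):
  S = 9
  D = 19 − 6·9 = -35
Option 2 (S + 7):
  S = 58 + 7 = 65
  D = 19 − 6·65 = -371
D: -35 − (-371) = 336

336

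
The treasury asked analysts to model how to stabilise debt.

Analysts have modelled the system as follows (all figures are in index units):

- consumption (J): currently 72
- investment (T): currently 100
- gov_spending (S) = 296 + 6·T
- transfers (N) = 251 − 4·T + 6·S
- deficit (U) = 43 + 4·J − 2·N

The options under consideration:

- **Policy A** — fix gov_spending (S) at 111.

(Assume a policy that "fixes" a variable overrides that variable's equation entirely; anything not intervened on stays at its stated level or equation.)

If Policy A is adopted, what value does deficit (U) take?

-703

Policy A (S := 111):
  J = 72
  T = 100
  S = 111
  N = 251 − 4·100 + 6·111 = 517
  U = 43 + 4·72 − 2·517 = -703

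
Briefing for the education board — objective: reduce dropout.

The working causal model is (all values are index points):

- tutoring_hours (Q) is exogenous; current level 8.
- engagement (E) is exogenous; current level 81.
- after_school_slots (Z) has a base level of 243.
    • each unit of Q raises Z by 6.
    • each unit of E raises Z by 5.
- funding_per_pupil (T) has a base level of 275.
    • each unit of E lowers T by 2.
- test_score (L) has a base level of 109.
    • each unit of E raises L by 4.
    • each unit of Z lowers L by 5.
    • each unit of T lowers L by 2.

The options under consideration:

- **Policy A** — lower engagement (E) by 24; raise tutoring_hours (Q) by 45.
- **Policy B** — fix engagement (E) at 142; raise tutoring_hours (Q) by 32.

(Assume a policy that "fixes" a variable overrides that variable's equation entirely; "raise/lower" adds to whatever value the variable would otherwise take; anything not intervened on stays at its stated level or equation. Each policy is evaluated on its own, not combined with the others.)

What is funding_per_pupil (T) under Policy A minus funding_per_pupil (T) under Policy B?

170

Policy A (E − 24, Q + 45):
  E = 81 − 24 = 57
  T = 275 − 2·57 = 161
Policy B (E := 142, Q + 32):
  E = 142
  T = 275 − 2·142 = -9
T: 161 − (-9) = 170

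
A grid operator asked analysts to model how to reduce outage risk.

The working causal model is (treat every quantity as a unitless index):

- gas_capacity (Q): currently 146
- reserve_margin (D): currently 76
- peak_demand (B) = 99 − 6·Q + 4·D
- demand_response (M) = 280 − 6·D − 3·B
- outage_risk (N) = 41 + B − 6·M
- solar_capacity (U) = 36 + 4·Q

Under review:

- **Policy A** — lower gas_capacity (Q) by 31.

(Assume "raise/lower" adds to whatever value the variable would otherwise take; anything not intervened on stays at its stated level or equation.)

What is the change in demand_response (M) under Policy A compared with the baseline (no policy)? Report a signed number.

-558

Baseline:
  Q = 146
  D = 76
  B = 99 − 6·146 + 4·76 = -473
  M = 280 − 6·76 − 3·(-473) = 1243
Policy A (Q − 31):
  Q = 146 − 31 = 115
  D = 76
  B = 99 − 6·115 + 4·76 = -287
  M = 280 − 6·76 − 3·(-287) = 685
Change in M: 685 − 1243 = -558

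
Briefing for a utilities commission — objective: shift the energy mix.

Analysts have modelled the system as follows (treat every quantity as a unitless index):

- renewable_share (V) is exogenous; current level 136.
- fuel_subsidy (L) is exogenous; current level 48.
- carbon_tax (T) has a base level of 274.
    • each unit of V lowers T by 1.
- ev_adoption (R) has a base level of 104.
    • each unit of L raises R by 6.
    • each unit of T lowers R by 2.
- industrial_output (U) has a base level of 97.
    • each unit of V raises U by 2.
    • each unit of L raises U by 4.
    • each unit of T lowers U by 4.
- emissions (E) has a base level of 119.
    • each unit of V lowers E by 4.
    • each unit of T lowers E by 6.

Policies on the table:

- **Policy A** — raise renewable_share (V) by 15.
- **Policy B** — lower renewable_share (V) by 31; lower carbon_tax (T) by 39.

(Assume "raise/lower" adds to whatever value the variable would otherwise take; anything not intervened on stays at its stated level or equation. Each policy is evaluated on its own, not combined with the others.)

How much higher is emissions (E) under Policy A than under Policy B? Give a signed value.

Policy A (V + 15):
  V = 136 + 15 = 151
  T = 274 − 151 = 123
  E = 119 − 4·151 − 6·123 = -1223
Policy B (V − 31, T − 39):
  V = 136 − 31 = 105
  T = 274 − 105 (−39 from intervention) = 130
  E = 119 − 4·105 − 6·130 = -1081
E: -1223 − (-1081) = -142

-142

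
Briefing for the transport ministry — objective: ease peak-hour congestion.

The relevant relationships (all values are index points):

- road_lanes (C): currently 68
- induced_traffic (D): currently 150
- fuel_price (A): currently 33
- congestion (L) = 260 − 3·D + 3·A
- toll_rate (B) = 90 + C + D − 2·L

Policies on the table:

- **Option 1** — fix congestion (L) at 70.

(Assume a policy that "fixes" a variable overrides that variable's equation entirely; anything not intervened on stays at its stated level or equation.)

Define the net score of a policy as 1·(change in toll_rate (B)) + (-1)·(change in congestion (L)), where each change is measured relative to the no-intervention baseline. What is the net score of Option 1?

-483

Baseline:
  C = 68
  D = 150
  A = 33
  L = 260 − 3·150 + 3·33 = -91
  B = 90 + 68 + 150 − 2·(-91) = 490
Option 1 (L := 70):
  C = 68
  D = 150
  A = 33
  L = 70
  B = 90 + 68 + 150 − 2·70 = 168
ΔB = 168 − 490 = -322; ΔL = 70 − (-91) = 161
Score = 1·(-322) + (-1)·161 = -483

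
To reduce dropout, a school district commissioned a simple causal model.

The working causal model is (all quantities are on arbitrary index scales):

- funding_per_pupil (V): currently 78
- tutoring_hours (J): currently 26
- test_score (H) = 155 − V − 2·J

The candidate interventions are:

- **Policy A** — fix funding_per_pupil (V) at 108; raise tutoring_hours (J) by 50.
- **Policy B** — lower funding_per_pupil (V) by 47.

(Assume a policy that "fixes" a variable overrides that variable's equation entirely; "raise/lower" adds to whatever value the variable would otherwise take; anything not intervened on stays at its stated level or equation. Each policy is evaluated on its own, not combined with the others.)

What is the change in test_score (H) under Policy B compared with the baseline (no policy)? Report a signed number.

Baseline:
  V = 78
  J = 26
  H = 155 − 78 − 2·26 = 25
Policy B (V − 47):
  V = 78 − 47 = 31
  J = 26
  H = 155 − 31 − 2·26 = 72
Change in H: 72 − 25 = 47

47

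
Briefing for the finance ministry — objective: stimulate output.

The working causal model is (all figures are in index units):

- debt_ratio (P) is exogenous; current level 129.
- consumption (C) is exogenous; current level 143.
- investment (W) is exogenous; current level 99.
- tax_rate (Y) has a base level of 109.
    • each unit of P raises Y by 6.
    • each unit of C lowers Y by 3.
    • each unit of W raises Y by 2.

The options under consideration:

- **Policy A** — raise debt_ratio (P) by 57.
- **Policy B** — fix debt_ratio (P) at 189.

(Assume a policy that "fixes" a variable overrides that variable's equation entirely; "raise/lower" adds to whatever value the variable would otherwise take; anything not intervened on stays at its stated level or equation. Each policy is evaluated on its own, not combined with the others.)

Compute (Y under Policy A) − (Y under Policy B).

Policy A (P + 57):
  P = 129 + 57 = 186
  C = 143
  W = 99
  Y = 109 + 6·186 − 3·143 + 2·99 = 994
Policy B (P := 189):
  P = 189
  C = 143
  W = 99
  Y = 109 + 6·189 − 3·143 + 2·99 = 1012
Y: 994 − 1012 = -18

-18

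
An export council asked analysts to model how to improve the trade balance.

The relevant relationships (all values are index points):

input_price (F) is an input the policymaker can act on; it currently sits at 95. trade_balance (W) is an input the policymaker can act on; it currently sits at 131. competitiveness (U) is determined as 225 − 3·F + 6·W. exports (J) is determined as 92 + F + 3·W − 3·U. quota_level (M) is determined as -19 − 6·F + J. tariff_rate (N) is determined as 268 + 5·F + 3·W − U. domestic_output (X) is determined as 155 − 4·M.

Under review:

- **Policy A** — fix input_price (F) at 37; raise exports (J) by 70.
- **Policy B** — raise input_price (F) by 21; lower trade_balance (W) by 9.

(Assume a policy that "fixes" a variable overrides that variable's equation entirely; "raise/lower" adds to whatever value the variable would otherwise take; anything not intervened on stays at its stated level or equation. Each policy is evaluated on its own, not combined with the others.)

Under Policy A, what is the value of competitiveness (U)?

900

Policy A (F := 37, J + 70):
  F = 37
  W = 131
  U = 225 − 3·37 + 6·131 = 900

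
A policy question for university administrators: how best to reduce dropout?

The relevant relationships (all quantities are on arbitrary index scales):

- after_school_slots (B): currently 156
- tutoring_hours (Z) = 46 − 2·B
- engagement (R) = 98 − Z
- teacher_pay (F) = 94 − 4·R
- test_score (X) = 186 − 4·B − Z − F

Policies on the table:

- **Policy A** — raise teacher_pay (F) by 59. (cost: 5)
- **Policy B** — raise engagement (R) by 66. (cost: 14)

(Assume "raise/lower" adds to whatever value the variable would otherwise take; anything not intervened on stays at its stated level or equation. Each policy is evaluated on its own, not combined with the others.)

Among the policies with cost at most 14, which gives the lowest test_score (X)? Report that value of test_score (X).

1131

Policy A (F + 59):
  B = 156
  Z = 46 − 2·156 = -266
  R = 98 − (-266) = 364
  F = 94 − 4·364 (+59 from intervention) = -1303
  X = 186 − 4·156 − (-266) − (-1303) = 1131
Policy B (R + 66):
  B = 156
  Z = 46 − 2·156 = -266
  R = 98 − (-266) (+66 from intervention) = 430
  F = 94 − 4·430 = -1626
  X = 186 − 4·156 − (-266) − (-1626) = 1454
Comparing — Policy A: X=1131, Policy B: X=1454. Lowest is 1131 (Policy A).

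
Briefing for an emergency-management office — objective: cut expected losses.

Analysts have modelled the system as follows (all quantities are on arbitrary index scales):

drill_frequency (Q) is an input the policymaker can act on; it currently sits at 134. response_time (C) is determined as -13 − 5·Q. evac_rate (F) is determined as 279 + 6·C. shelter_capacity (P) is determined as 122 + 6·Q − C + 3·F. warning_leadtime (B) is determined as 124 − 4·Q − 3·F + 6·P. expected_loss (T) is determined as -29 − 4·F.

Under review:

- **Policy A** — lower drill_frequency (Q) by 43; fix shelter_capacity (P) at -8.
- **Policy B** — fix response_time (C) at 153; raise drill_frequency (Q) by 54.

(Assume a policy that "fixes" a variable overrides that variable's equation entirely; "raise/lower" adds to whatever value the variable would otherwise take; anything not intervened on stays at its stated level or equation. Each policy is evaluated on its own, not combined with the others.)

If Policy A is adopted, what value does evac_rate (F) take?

-2529

Policy A (Q − 43, P := -8):
  Q = 134 − 43 = 91
  C = -13 − 5·91 = -468
  F = 279 + 6·(-468) = -2529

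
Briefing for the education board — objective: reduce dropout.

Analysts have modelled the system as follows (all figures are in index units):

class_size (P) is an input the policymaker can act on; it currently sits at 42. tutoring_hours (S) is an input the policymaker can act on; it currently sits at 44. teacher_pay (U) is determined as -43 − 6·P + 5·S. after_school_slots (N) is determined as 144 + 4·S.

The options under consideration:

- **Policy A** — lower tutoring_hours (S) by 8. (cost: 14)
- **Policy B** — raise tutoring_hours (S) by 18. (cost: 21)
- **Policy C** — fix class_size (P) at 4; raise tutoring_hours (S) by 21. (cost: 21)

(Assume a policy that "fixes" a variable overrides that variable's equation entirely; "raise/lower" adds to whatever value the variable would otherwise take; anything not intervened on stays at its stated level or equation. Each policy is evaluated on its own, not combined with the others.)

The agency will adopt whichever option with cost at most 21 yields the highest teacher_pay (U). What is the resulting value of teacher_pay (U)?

258

Policy A (S − 8):
  P = 42
  S = 44 − 8 = 36
  U = -43 − 6·42 + 5·36 = -115
Policy B (S + 18):
  P = 42
  S = 44 + 18 = 62
  U = -43 − 6·42 + 5·62 = 15
Policy C (P := 4, S + 21):
  P = 4
  S = 44 + 21 = 65
  U = -43 − 6·4 + 5·65 = 258
Comparing — Policy A: U=-115, Policy B: U=15, Policy C: U=258. Highest is 258 (Policy C).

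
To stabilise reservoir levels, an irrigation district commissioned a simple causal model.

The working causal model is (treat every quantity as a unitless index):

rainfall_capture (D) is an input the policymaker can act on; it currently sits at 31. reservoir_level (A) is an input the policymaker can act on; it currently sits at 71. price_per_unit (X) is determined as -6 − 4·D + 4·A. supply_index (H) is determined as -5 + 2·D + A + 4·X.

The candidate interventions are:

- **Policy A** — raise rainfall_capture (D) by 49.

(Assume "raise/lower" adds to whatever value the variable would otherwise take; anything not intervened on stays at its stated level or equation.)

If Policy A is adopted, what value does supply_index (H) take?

Policy A (D + 49):
  D = 31 + 49 = 80
  A = 71
  X = -6 − 4·80 + 4·71 = -42
  H = -5 + 2·80 + 71 + 4·(-42) = 58

58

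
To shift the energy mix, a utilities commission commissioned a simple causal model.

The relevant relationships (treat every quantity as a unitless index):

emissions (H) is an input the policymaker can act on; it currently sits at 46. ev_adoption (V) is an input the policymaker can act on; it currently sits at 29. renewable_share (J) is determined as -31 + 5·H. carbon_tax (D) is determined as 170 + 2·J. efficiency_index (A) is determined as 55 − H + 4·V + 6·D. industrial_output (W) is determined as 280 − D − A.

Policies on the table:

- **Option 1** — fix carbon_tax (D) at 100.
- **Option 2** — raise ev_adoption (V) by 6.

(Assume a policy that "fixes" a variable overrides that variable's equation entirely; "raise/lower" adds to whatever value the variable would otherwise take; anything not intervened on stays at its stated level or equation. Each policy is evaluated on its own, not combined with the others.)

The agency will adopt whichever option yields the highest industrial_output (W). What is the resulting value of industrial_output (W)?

Option 1 (D := 100):
  H = 46
  V = 29
  J = -31 + 5·46 = 199
  D = 100
  A = 55 − 46 + 4·29 + 6·100 = 725
  W = 280 − 100 − 725 = -545
Option 2 (V + 6):
  H = 46
  V = 29 + 6 = 35
  J = -31 + 5·46 = 199
  D = 170 + 2·199 = 568
  A = 55 − 46 + 4·35 + 6·568 = 3557
  W = 280 − 568 − 3557 = -3845
Comparing — Option 1: W=-545, Option 2: W=-3845. Highest is -545 (Option 1).

-545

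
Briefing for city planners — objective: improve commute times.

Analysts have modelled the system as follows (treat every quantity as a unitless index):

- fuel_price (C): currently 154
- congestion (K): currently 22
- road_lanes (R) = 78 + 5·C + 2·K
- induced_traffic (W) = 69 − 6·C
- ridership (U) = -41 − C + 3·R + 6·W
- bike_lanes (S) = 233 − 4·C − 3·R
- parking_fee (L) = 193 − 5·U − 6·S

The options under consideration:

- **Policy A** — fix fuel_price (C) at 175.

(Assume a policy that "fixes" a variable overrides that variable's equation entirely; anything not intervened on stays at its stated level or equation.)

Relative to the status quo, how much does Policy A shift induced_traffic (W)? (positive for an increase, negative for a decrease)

Baseline:
  C = 154
  W = 69 − 6·154 = -855
Policy A (C := 175):
  C = 175
  W = 69 − 6·175 = -981
Change in W: -981 − (-855) = -126

-126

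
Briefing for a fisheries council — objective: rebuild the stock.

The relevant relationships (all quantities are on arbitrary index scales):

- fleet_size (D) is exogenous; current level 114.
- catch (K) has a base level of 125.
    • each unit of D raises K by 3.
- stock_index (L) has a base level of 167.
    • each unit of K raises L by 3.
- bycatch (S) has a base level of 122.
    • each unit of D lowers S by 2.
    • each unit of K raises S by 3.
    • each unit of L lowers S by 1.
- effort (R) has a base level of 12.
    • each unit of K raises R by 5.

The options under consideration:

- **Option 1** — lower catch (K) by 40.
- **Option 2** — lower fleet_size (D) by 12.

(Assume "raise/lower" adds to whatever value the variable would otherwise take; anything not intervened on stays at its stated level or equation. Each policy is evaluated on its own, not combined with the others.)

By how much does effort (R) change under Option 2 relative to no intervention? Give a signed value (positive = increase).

Baseline:
  D = 114
  K = 125 + 3·114 = 467
  R = 12 + 5·467 = 2347
Option 2 (D − 12):
  D = 114 − 12 = 102
  K = 125 + 3·102 = 431
  R = 12 + 5·431 = 2167
Change in R: 2167 − 2347 = -180

-180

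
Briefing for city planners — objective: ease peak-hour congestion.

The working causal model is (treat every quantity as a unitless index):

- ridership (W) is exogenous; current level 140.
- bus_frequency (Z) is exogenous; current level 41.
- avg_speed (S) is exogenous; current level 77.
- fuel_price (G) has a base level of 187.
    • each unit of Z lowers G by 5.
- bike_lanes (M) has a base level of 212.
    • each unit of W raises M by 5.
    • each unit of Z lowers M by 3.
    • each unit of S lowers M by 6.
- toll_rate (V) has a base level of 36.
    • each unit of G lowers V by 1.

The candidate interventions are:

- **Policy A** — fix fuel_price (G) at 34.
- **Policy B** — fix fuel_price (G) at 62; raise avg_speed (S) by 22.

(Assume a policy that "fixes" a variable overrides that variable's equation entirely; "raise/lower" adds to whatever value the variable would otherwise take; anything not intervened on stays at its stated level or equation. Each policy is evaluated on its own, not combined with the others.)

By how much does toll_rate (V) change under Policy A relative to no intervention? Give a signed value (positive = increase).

-52

Baseline:
  Z = 41
  G = 187 − 5·41 = -18
  V = 36 − (-18) = 54
Policy A (G := 34):
  Z = 41
  G = 34
  V = 36 − 34 = 2
Change in V: 2 − 54 = -52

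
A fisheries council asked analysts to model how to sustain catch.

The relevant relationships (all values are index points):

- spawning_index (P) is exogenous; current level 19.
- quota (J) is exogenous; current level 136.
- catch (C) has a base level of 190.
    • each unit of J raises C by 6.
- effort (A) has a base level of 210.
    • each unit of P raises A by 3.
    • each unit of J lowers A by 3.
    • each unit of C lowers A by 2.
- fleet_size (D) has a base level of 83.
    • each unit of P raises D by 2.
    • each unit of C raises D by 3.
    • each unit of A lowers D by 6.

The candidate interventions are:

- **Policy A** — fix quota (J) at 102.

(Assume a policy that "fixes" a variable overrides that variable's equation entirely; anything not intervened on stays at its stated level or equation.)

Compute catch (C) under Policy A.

802

Policy A (J := 102):
  J = 102
  C = 190 + 6·102 = 802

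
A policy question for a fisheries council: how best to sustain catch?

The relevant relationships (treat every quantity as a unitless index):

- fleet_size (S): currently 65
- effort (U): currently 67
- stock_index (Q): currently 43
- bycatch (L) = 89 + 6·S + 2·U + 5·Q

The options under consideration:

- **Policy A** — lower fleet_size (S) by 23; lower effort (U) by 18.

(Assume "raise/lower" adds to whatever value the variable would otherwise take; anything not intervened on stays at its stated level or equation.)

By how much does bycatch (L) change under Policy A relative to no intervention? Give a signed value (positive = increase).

-174

Baseline:
  S = 65
  U = 67
  Q = 43
  L = 89 + 6·65 + 2·67 + 5·43 = 828
Policy A (S − 23, U − 18):
  S = 65 − 23 = 42
  U = 67 − 18 = 49
  Q = 43
  L = 89 + 6·42 + 2·49 + 5·43 = 654
Change in L: 654 − 828 = -174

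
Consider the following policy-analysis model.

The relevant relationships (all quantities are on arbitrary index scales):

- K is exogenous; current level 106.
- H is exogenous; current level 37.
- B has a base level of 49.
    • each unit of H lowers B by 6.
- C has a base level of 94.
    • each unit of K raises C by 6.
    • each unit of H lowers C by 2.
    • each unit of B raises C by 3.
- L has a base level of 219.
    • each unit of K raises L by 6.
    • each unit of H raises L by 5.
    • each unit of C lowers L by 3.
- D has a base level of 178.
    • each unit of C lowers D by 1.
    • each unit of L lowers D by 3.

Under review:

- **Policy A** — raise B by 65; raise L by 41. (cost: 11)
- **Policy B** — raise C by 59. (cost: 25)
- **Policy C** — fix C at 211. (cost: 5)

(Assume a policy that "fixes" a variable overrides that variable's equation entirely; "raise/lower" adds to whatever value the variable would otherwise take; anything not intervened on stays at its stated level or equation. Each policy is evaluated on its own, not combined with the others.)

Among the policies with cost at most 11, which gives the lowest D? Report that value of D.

Policy A (B + 65, L + 41):
  K = 106
  H = 37
  B = 49 − 6·37 (+65 from intervention) = -108
  C = 94 + 6·106 − 2·37 + 3·(-108) = 332
  L = 219 + 6·106 + 5·37 − 3·332 (+41 from intervention) = 85
  D = 178 − 332 − 3·85 = -409
Policy C (C := 211):
  K = 106
  H = 37
  B = 49 − 6·37 = -173
  C = 211
  L = 219 + 6·106 + 5·37 − 3·211 = 407
  D = 178 − 211 − 3·407 = -1254
Comparing — Policy A: D=-409, Policy C: D=-1254. Lowest is -1254 (Policy C).

-1254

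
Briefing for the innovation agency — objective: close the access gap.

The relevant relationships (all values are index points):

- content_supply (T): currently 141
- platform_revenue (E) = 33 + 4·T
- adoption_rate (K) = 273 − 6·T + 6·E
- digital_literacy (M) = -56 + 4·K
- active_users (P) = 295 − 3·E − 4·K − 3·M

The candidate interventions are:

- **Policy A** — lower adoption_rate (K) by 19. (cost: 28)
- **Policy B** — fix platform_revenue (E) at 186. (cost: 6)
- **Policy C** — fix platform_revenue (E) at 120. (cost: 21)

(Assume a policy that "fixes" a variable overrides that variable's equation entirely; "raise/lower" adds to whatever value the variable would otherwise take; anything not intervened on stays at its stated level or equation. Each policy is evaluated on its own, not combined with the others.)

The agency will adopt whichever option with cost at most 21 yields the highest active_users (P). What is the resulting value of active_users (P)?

Policy B (E := 186):
  T = 141
  E = 186
  K = 273 − 6·141 + 6·186 = 543
  M = -56 + 4·543 = 2116
  P = 295 − 3·186 − 4·543 − 3·2116 = -8783
Policy C (E := 120):
  T = 141
  E = 120
  K = 273 − 6·141 + 6·120 = 147
  M = -56 + 4·147 = 532
  P = 295 − 3·120 − 4·147 − 3·532 = -2249
Comparing — Policy B: P=-8783, Policy C: P=-2249. Highest is -2249 (Policy C).

-2249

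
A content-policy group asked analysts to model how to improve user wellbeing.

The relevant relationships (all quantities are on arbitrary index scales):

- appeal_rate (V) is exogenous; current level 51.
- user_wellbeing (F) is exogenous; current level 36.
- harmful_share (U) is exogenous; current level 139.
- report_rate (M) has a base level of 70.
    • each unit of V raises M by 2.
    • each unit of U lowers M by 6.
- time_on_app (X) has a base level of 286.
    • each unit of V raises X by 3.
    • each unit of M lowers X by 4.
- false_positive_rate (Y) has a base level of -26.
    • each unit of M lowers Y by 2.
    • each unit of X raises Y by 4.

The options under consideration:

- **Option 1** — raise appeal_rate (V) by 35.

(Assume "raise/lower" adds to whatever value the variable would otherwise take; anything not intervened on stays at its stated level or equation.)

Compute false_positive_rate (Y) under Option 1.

Option 1 (V + 35):
  V = 51 + 35 = 86
  U = 139
  M = 70 + 2·86 − 6·139 = -592
  X = 286 + 3·86 − 4·(-592) = 2912
  Y = -26 − 2·(-592) + 4·2912 = 12806

12806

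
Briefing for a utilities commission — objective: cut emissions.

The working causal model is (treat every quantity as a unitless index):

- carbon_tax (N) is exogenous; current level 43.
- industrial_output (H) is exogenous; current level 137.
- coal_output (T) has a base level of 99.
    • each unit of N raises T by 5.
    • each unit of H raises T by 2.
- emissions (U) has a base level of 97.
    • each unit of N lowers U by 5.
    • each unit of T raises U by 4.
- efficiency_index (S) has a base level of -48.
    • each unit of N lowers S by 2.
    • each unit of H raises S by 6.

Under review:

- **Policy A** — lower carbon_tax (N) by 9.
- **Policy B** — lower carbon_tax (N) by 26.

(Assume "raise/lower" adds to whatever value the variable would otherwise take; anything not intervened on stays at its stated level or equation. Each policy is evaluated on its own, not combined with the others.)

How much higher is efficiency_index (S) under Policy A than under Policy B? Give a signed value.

Policy A (N − 9):
  N = 43 − 9 = 34
  H = 137
  S = -48 − 2·34 + 6·137 = 706
Policy B (N − 26):
  N = 43 − 26 = 17
  H = 137
  S = -48 − 2·17 + 6·137 = 740
S: 706 − 740 = -34

-34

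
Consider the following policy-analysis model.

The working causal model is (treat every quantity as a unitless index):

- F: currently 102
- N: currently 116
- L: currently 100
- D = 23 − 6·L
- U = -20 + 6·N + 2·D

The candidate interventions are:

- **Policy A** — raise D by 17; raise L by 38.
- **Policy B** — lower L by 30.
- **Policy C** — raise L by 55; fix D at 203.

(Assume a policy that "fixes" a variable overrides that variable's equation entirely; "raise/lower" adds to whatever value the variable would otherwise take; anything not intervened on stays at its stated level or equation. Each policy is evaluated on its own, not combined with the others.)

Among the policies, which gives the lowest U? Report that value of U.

Policy A (D + 17, L + 38):
  N = 116
  L = 100 + 38 = 138
  D = 23 − 6·138 (+17 from intervention) = -788
  U = -20 + 6·116 + 2·(-788) = -900
Policy B (L − 30):
  N = 116
  L = 100 − 30 = 70
  D = 23 − 6·70 = -397
  U = -20 + 6·116 + 2·(-397) = -118
Policy C (L + 55, D := 203):
  N = 116
  L = 100 + 55 = 155
  D = 203
  U = -20 + 6·116 + 2·203 = 1082
Comparing — Policy A: U=-900, Policy B: U=-118, Policy C: U=1082. Lowest is -900 (Policy A).

-900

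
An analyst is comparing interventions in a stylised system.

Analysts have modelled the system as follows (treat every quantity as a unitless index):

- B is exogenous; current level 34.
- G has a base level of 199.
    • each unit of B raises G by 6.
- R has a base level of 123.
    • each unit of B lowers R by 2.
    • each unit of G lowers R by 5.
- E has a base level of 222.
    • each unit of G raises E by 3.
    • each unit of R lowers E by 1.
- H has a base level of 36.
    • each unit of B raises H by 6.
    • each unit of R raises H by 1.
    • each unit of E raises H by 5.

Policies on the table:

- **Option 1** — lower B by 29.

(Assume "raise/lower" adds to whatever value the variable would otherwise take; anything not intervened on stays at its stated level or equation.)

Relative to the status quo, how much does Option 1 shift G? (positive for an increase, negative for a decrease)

Baseline:
  B = 34
  G = 199 + 6·34 = 403
Option 1 (B − 29):
  B = 34 − 29 = 5
  G = 199 + 6·5 = 229
Change in G: 229 − 403 = -174

-174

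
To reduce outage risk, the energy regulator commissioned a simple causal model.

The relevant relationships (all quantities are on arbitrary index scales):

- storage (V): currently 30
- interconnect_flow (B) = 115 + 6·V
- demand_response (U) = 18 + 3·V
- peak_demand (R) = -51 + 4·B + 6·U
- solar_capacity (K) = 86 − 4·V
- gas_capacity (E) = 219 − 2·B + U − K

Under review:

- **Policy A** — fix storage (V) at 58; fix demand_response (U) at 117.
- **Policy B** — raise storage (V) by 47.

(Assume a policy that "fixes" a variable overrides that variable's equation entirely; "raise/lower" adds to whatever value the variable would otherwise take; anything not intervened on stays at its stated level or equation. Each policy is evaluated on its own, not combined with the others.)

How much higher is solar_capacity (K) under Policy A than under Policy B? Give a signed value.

Policy A (V := 58, U := 117):
  V = 58
  K = 86 − 4·58 = -146
Policy B (V + 47):
  V = 30 + 47 = 77
  K = 86 − 4·77 = -222
K: -146 − (-222) = 76

76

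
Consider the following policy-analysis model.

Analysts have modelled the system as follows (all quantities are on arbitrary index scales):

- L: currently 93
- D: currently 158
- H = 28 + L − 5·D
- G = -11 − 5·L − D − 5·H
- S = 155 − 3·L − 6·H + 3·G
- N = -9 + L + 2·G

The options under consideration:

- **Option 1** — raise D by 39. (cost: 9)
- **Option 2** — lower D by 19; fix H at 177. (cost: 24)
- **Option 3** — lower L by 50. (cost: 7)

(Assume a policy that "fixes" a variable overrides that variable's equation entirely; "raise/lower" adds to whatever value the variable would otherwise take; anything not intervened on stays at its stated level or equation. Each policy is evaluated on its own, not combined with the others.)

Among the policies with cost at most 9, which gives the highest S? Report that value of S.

Option 1 (D + 39):
  L = 93
  D = 158 + 39 = 197
  H = 28 + 93 − 5·197 = -864
  G = -11 − 5·93 − 197 − 5·(-864) = 3647
  S = 155 − 3·93 − 6·(-864) + 3·3647 = 16001
Option 3 (L − 50):
  L = 93 − 50 = 43
  D = 158
  H = 28 + 43 − 5·158 = -719
  G = -11 − 5·43 − 158 − 5·(-719) = 3211
  S = 155 − 3·43 − 6·(-719) + 3·3211 = 13973
Comparing — Option 1: S=16001, Option 3: S=13973. Highest is 16001 (Option 1).

16001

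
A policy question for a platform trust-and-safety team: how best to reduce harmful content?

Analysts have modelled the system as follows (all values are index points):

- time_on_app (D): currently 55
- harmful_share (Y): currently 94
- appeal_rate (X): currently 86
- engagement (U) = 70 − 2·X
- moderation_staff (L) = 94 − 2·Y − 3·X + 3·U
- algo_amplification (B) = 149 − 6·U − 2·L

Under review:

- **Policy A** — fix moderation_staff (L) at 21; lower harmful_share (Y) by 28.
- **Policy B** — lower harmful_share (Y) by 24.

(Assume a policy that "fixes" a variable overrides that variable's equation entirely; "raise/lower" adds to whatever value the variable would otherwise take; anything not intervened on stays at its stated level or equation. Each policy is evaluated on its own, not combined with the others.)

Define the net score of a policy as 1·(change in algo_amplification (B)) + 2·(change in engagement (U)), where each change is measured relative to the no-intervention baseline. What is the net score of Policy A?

Baseline:
  Y = 94
  X = 86
  U = 70 − 2·86 = -102
  L = 94 − 2·94 − 3·86 + 3·(-102) = -658
  B = 149 − 6·(-102) − 2·(-658) = 2077
Policy A (L := 21, Y − 28):
  Y = 94 − 28 = 66
  X = 86
  U = 70 − 2·86 = -102
  L = 21
  B = 149 − 6·(-102) − 2·21 = 719
ΔB = 719 − 2077 = -1358; ΔU = -102 − (-102) = 0
Score = 1·(-1358) + 2·0 = -1358

-1358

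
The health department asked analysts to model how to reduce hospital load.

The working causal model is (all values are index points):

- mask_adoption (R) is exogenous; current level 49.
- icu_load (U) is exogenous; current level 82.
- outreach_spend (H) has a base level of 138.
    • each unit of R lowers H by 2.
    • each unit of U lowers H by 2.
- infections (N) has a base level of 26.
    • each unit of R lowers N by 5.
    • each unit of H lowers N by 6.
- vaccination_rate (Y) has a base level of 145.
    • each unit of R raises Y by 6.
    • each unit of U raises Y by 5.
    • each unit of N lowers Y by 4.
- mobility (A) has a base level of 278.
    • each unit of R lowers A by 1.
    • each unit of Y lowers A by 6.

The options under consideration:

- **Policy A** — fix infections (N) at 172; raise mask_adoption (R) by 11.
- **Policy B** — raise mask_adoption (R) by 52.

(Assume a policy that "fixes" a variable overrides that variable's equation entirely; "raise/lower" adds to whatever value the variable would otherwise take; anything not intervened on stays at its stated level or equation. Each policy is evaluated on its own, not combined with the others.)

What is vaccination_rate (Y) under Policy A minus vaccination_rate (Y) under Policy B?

2622

Policy A (N := 172, R + 11):
  R = 49 + 11 = 60
  U = 82
  H = 138 − 2·60 − 2·82 = -146
  N = 172
  Y = 145 + 6·60 + 5·82 − 4·172 = 227
Policy B (R + 52):
  R = 49 + 52 = 101
  U = 82
  H = 138 − 2·101 − 2·82 = -228
  N = 26 − 5·101 − 6·(-228) = 889
  Y = 145 + 6·101 + 5·82 − 4·889 = -2395
Y: 227 − (-2395) = 2622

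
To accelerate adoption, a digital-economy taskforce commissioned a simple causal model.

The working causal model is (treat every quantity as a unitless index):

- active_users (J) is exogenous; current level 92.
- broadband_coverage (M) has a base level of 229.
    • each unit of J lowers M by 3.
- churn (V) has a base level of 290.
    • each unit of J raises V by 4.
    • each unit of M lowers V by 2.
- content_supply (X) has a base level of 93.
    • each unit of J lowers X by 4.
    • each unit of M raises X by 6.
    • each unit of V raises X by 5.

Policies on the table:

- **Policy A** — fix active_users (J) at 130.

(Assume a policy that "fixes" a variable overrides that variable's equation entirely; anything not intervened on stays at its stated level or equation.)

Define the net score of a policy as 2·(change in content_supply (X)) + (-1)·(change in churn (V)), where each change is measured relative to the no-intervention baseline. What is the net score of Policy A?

1748

Baseline:
  J = 92
  M = 229 − 3·92 = -47
  V = 290 + 4·92 − 2·(-47) = 752
  X = 93 − 4·92 + 6·(-47) + 5·752 = 3203
Policy A (J := 130):
  J = 130
  M = 229 − 3·130 = -161
  V = 290 + 4·130 − 2·(-161) = 1132
  X = 93 − 4·130 + 6·(-161) + 5·1132 = 4267
ΔX = 4267 − 3203 = 1064; ΔV = 1132 − 752 = 380
Score = 2·1064 + (-1)·380 = 1748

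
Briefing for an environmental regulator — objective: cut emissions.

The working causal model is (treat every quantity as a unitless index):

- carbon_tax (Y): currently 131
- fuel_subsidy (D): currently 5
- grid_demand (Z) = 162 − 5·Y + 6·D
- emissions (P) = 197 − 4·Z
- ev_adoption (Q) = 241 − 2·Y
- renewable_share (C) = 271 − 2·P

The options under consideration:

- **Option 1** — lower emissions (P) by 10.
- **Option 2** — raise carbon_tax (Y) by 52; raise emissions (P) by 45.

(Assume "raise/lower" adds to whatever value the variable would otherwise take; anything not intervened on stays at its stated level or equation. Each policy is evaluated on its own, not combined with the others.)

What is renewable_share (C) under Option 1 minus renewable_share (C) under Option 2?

Option 1 (P − 10):
  Y = 131
  D = 5
  Z = 162 − 5·131 + 6·5 = -463
  P = 197 − 4·(-463) (−10 from intervention) = 2039
  C = 271 − 2·2039 = -3807
Option 2 (Y + 52, P + 45):
  Y = 131 + 52 = 183
  D = 5
  Z = 162 − 5·183 + 6·5 = -723
  P = 197 − 4·(-723) (+45 from intervention) = 3134
  C = 271 − 2·3134 = -5997
C: -3807 − (-5997) = 2190

2190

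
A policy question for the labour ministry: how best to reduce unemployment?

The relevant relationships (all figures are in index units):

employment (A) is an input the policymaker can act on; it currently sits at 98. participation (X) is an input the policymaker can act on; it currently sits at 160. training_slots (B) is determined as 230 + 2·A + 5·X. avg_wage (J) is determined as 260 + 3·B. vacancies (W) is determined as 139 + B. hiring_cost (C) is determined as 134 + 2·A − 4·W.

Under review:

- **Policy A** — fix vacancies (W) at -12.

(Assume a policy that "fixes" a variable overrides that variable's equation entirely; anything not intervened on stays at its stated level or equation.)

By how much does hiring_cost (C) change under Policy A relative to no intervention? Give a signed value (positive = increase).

5508

Baseline:
  A = 98
  X = 160
  B = 230 + 2·98 + 5·160 = 1226
  W = 139 + 1226 = 1365
  C = 134 + 2·98 − 4·1365 = -5130
Policy A (W := -12):
  A = 98
  X = 160
  B = 230 + 2·98 + 5·160 = 1226
  W = -12
  C = 134 + 2·98 − 4·(-12) = 378
Change in C: 378 − (-5130) = 5508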